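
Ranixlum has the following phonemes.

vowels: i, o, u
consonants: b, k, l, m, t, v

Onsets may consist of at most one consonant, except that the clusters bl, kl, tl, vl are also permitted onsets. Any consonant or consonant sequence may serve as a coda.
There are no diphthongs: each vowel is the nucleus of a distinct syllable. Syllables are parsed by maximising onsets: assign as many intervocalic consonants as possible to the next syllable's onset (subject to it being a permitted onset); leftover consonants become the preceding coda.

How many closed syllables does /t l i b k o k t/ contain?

2

The vowels are i, o — 2 nuclei, so 2 syllables.
Between /i/ (V1) and /o/ (V2): /bk/ — longest licit onset from the right is /k/, leaving /b/ as coda.
Syllabification: tlib.kokt.
Classifying each syllable: /tlib/ (closed), /kokt/ (closed).
Closed syllables: 2.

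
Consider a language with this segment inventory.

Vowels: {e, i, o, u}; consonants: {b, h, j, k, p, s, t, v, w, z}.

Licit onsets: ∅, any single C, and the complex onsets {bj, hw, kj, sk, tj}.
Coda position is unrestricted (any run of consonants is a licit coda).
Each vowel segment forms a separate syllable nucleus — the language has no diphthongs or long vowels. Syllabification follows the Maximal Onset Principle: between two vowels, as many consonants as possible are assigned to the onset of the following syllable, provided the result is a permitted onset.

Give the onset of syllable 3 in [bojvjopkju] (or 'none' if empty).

kj

Vowels present: o, o, u; each is a nucleus, giving 3 syllables.
σ1/σ2 boundary: /jvj/ — longest licit onset from the right is /j/, leaving /jv/ as coda.
σ2/σ3 boundary: /pkj/; trying suffixes from longest down, /kj/ is the first permitted one, so coda /p/ | onset /kj/.
Putting it together: bojv.jop.kju.
Syllable 3 is /kju/: onset /kj/, nucleus /u/, coda ∅.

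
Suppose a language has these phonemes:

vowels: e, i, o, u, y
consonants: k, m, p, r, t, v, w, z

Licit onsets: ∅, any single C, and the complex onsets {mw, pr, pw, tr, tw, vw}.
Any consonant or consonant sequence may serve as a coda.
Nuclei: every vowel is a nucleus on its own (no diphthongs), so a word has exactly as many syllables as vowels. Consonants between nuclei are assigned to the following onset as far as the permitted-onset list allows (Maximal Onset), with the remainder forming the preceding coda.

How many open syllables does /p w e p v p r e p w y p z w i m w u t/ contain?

2

The vowels are e, e, y, i, u — 5 nuclei, so 5 syllables.
V1 /e/ – V2 /e/: cluster /pvpr/ — the longest permitted-onset suffix is /pr/; onset = /pr/, preceding coda = /pv/.
V2 /e/ – V3 /y/: /pw/ is a licit onset in full, so it all attaches to the next syllable.
V3 /y/ – V4 /i/: /pzw/; trying suffixes from longest down, /w/ is the first permitted one, so coda /pz/ | onset /w/.
V4 /i/ – V5 /u/: cluster /mw/ — /mw/ is itself a permitted onset, so the whole cluster goes right; preceding coda = ∅.
Syllabification: pwepv.pre.pwypz.wi.mwut.
Classifying each syllable: /pwepv/ (closed), /pre/ (open), /pwypz/ (closed), /wi/ (open), /mwut/ (closed).
Open syllables: 2.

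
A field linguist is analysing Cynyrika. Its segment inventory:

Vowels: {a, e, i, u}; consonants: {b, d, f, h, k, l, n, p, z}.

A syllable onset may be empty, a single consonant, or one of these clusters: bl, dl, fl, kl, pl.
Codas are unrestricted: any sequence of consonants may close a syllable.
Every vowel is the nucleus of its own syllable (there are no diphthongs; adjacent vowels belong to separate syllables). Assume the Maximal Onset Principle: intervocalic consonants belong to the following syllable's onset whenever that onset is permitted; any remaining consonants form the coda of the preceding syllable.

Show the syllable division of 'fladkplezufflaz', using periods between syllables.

fladk.ple.zuf.flaz

The vowels are a, e, u, a — 4 nuclei, so 4 syllables.
σ1/σ2 boundary: /dkpl/ splits as /dk/ + /pl/ (/pl/ is the longest suffix that is a licit onset).
σ2/σ3 boundary: just /z/ — single C goes to the following onset.
σ3/σ4 boundary: cluster /ffl/ — the longest permitted-onset suffix is /fl/; onset = /fl/, preceding coda = /f/.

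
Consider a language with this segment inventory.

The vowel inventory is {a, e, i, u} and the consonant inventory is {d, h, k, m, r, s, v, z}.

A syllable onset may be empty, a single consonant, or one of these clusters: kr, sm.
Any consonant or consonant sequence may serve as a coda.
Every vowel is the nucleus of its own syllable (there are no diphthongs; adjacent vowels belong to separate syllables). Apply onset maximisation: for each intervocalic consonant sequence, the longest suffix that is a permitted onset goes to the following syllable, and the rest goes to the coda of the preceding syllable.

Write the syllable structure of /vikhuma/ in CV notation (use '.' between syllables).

Vowels present: i, u, a; each is a nucleus, giving 3 syllables.
Between /i/ (V1) and /u/ (V2): cluster /kh/ — the longest permitted-onset suffix is /h/; onset = /h/, preceding coda = /k/.
Between /u/ (V2) and /a/ (V3): /m/ → onset of the next syllable (single consonants are always licit onsets).
Syllabification: vik.hu.ma.
Mapping each syllable to C/V: /vik/ → CVC, /hu/ → CV, /ma/ → CV.

CVC.CV.CV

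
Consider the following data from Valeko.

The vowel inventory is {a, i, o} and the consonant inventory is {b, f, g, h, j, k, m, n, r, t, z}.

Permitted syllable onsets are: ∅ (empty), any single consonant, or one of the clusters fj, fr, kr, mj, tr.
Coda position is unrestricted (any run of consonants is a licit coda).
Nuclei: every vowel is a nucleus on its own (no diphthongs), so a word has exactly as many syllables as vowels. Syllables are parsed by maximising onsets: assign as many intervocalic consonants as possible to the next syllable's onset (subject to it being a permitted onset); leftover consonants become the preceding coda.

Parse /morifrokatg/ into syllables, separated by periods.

Vowels present: o, i, o, a; each is a nucleus, giving 4 syllables.
/o…i/ gap (V1→V2): /r/ → onset of the next syllable (single consonants are always licit onsets).
/i…o/ gap (V2→V3): /fr/ is a licit onset in full, so it all attaches to the next syllable.
/o…a/ gap (V3→V4): just /k/ — single C goes to the following onset.

mo.ri.fro.katg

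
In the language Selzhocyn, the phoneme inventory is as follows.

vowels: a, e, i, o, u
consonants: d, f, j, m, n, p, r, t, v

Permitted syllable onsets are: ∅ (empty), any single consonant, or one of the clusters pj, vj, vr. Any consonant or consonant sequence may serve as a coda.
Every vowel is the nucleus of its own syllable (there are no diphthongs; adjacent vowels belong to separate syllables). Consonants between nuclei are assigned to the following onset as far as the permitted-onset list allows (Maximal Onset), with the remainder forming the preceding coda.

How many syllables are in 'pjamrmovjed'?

The vowels are a, o, e — 3 nuclei, so 3 syllables.

3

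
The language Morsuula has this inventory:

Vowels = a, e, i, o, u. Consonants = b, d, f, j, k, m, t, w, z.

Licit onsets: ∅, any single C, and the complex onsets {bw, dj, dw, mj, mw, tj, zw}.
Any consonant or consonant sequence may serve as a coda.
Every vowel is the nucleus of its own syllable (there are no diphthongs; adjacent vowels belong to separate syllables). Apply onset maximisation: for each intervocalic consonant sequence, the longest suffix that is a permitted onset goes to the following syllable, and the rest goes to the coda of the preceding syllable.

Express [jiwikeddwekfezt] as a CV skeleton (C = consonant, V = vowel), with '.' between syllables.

The vowels are i, i, e, e, e — 5 nuclei, so 5 syllables.
/i…i/ gap (V1→V2): /w/ → onset of the next syllable (single consonants are always licit onsets).
/i…e/ gap (V2→V3): /k/ is a single consonant, so it becomes the next onset.
/e…e/ gap (V3→V4): /ddw/; trying suffixes from longest down, /dw/ is the first permitted one, so coda /d/ | onset /dw/.
/e…e/ gap (V4→V5): cluster /kf/ — the longest permitted-onset suffix is /f/; onset = /f/, preceding coda = /k/.
Syllabification: ji.wi.ked.dwek.fezt.
Mapping each syllable to C/V: /ji/ → CV, /wi/ → CV, /ked/ → CVC, /dwek/ → CCVC, /fezt/ → CVCC.

CV.CV.CVC.CCVC.CVCC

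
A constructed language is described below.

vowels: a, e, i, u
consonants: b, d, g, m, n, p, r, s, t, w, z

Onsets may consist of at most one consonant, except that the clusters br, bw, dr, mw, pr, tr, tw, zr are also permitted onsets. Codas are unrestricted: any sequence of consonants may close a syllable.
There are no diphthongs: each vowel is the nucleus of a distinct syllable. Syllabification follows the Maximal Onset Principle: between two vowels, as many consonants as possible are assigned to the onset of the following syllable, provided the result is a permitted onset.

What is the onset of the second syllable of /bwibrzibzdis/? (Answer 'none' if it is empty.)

Vowels present: i, i, i; each is a nucleus, giving 3 syllables.
Between /i/ (V1) and /i/ (V2): /brz/ — longest licit onset from the right is /z/, leaving /br/ as coda.
Between /i/ (V2) and /i/ (V3): /bzd/; trying suffixes from longest down, /d/ is the first permitted one, so coda /bz/ | onset /d/.
Result: bwibr.zibz.dis.
Syllable 2 is /zibz/: onset /z/, nucleus /i/, coda /bz/.

z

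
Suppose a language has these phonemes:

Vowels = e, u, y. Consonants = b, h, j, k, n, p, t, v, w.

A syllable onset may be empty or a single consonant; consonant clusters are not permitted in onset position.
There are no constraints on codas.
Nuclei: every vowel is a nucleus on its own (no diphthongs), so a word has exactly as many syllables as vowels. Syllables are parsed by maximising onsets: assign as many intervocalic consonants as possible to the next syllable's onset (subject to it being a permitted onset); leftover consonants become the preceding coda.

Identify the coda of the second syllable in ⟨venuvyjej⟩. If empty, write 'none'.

none

Nuclei (vowels): e, u, y, e → 4 syllables.
V1 /e/ – V2 /u/: just /n/ — single C goes to the following onset.
V2 /u/ – V3 /y/: /v/ is a single consonant, so it becomes the next onset.
V3 /y/ – V4 /e/: just /j/ — single C goes to the following onset.
So the parse is ve.nu.vy.jej.
Syllable 2 is /nu/: onset /n/, nucleus /u/, coda ∅.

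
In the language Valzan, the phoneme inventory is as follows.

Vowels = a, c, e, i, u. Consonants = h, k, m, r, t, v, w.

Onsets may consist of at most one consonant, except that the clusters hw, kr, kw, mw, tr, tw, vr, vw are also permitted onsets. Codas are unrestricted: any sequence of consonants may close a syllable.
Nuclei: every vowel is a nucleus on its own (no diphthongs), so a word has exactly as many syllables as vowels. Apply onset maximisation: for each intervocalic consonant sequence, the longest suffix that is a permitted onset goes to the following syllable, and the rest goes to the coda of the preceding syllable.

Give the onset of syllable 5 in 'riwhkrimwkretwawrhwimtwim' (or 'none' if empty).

The vowels are i, i, e, a, i, i — 6 nuclei, so 6 syllables.
σ1/σ2 boundary: /whkr/; trying suffixes from longest down, /kr/ is the first permitted one, so coda /wh/ | onset /kr/.
σ2/σ3 boundary: /mwkr/ splits as /mw/ + /kr/ (/kr/ is the longest suffix that is a licit onset).
σ3/σ4 boundary: /tw/ is a licit onset in full, so it all attaches to the next syllable.
σ4/σ5 boundary: /wrhw/; trying suffixes from longest down, /hw/ is the first permitted one, so coda /wr/ | onset /hw/.
σ5/σ6 boundary: /mtw/ — longest licit onset from the right is /tw/, leaving /m/ as coda.
Syllabification: riwh.krimw.kre.twawr.hwim.twim.
Syllable 5 is /hwim/: onset /hw/, nucleus /i/, coda /m/.

hw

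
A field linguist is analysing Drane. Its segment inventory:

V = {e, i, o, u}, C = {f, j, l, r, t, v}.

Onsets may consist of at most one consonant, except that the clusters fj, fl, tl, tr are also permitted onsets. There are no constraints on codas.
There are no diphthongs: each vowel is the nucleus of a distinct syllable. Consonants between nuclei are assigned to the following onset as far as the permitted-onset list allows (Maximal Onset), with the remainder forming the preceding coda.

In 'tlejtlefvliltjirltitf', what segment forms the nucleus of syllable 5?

Vowels present: e, e, i, i, i; each is a nucleus, giving 5 syllables.
The fifth nucleus (vowel 5 from the left) is /i/.

i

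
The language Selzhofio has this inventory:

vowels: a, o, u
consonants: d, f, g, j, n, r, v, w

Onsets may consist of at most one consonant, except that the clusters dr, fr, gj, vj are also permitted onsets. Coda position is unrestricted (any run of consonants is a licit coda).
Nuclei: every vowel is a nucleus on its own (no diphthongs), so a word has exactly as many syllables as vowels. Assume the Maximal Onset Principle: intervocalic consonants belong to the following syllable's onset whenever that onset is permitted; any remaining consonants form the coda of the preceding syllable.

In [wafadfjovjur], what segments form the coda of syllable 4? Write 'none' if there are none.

The vowels are a, a, o, u — 4 nuclei, so 4 syllables.
σ1/σ2 boundary: /f/ is a single consonant, so it becomes the next onset.
σ2/σ3 boundary: /dfj/; trying suffixes from longest down, /j/ is the first permitted one, so coda /df/ | onset /j/.
σ3/σ4 boundary: cluster /vj/ — /vj/ is itself a permitted onset, so the whole cluster goes right; preceding coda = ∅.
Syllabification: wa.fadf.jo.vjur.
Syllable 4 is /vjur/: onset /vj/, nucleus /u/, coda /r/.

r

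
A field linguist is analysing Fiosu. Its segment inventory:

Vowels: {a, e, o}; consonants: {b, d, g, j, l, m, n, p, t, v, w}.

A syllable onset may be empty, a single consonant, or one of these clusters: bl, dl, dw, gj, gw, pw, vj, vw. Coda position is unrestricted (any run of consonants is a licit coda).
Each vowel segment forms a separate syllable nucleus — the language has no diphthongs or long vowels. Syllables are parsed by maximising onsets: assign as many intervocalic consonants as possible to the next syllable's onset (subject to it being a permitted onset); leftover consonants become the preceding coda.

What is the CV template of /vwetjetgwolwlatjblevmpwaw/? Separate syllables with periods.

CCVC.CVC.CCVCC.CVCC.CCVCC.CCVC

Vowels present: e, e, o, a, e, a; each is a nucleus, giving 6 syllables.
σ1/σ2 boundary: cluster /tj/ — the longest permitted-onset suffix is /j/; onset = /j/, preceding coda = /t/.
σ2/σ3 boundary: /tgw/ splits as /t/ + /gw/ (/gw/ is the longest suffix that is a licit onset).
σ3/σ4 boundary: /lwl/ — longest licit onset from the right is /l/, leaving /lw/ as coda.
σ4/σ5 boundary: /tjbl/ splits as /tj/ + /bl/ (/bl/ is the longest suffix that is a licit onset).
σ5/σ6 boundary: /vmpw/; trying suffixes from longest down, /pw/ is the first permitted one, so coda /vm/ | onset /pw/.
Putting it together: vwet.jet.gwolw.latj.blevm.pwaw.
Mapping each syllable to C/V: /vwet/ → CCVC, /jet/ → CVC, /gwolw/ → CCVCC, /latj/ → CVCC, /blevm/ → CCVCC, /pwaw/ → CCVC.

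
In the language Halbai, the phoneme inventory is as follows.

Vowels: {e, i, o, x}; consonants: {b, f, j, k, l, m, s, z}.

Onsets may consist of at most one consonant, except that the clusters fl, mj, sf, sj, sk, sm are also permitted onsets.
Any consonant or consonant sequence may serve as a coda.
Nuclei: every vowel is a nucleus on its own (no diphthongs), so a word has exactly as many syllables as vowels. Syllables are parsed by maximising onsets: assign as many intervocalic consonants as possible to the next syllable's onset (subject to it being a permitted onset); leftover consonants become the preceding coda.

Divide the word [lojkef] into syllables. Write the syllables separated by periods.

loj.kef

The vowels are o, e — 2 nuclei, so 2 syllables.
σ1/σ2 boundary: /jk/; trying suffixes from longest down, /k/ is the first permitted one, so coda /j/ | onset /k/.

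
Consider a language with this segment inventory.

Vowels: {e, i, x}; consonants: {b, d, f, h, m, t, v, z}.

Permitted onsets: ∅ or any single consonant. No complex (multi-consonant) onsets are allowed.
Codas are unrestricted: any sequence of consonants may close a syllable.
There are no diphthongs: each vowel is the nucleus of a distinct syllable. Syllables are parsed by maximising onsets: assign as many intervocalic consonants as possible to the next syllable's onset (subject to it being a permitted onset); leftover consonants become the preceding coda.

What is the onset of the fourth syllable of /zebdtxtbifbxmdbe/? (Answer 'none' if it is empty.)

Nuclei (vowels): e, x, i, x, e → 5 syllables.
σ1/σ2 boundary: /bdt/ splits as /bd/ + /t/ (/t/ is the longest suffix that is a licit onset).
σ2/σ3 boundary: /tb/ — longest licit onset from the right is /b/, leaving /t/ as coda.
σ3/σ4 boundary: /fb/ — longest licit onset from the right is /b/, leaving /f/ as coda.
σ4/σ5 boundary: /mdb/ splits as /md/ + /b/ (/b/ is the longest suffix that is a licit onset).
Result: zebd.txt.bif.bxmd.be.
Syllable 4 is /bxmd/: onset /b/, nucleus /x/, coda /md/.

b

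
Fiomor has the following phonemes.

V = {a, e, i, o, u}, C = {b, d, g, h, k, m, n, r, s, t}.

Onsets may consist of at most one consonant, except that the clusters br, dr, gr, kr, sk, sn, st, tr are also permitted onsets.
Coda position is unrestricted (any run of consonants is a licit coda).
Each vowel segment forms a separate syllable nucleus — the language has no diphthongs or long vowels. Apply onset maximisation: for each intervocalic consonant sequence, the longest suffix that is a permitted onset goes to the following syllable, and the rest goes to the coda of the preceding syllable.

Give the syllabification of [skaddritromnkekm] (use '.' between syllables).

The vowels are a, i, o, e — 4 nuclei, so 4 syllables.
Between /a/ (V1) and /i/ (V2): /ddr/ splits as /d/ + /dr/ (/dr/ is the longest suffix that is a licit onset).
Between /i/ (V2) and /o/ (V3): cluster /tr/ — /tr/ is itself a permitted onset, so the whole cluster goes right; preceding coda = ∅.
Between /o/ (V3) and /e/ (V4): /mnk/ splits as /mn/ + /k/ (/k/ is the longest suffix that is a licit onset).

skad.dri.tromn.kekm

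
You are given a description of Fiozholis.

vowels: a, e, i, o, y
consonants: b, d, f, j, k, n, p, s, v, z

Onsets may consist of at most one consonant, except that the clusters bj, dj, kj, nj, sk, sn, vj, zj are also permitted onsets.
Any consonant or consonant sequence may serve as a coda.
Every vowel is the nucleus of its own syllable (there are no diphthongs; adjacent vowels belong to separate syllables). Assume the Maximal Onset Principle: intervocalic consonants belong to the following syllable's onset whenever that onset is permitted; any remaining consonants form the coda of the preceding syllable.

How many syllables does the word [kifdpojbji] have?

Vowels present: i, o, i; each is a nucleus, giving 3 syllables.

3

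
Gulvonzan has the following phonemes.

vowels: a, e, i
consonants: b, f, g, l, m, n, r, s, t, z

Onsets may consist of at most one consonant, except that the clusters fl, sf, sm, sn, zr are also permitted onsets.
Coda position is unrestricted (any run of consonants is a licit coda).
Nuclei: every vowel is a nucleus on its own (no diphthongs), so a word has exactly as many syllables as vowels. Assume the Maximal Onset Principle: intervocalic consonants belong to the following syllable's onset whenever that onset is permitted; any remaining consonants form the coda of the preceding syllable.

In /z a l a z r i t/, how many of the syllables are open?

The vowels are a, a, i — 3 nuclei, so 3 syllables.
Between /a/ (V1) and /a/ (V2): just /l/ — single C goes to the following onset.
Between /a/ (V2) and /i/ (V3): cluster /zr/ — /zr/ is itself a permitted onset, so the whole cluster goes right; preceding coda = ∅.
Putting it together: za.la.zrit.
Classifying each syllable: /za/ (open), /la/ (open), /zrit/ (closed).
Open syllables: 2.

2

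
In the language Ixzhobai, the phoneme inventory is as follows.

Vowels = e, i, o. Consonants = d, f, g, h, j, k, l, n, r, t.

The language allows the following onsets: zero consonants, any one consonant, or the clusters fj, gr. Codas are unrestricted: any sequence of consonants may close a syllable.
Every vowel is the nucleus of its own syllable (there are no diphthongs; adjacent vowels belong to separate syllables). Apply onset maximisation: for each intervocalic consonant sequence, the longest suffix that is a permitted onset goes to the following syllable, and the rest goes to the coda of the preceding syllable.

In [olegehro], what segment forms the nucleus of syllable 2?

The vowels are o, e, e, o — 4 nuclei, so 4 syllables.
The second nucleus (vowel 2 from the left) is /e/.

e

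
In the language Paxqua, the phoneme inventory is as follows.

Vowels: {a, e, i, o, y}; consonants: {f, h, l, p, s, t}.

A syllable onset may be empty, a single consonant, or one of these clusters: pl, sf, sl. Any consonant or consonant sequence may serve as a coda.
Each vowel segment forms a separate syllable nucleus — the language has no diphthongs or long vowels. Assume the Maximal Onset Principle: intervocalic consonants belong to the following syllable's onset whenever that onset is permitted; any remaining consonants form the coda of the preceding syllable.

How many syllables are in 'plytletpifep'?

4

Nuclei (vowels): y, e, i, e → 4 syllables.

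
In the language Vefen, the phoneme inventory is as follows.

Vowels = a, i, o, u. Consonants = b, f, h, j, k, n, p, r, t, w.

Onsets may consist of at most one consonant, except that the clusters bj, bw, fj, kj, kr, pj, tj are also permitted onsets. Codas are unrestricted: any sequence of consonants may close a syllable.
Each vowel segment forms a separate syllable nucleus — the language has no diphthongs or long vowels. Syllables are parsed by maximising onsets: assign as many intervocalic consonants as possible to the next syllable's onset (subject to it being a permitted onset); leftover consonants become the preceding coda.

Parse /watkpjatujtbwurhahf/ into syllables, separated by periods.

Nuclei (vowels): a, a, u, u, a → 5 syllables.
V1 /a/ – V2 /a/: /tkpj/ — longest licit onset from the right is /pj/, leaving /tk/ as coda.
V2 /a/ – V3 /u/: just /t/ — single C goes to the following onset.
V3 /u/ – V4 /u/: /jtbw/ splits as /jt/ + /bw/ (/bw/ is the longest suffix that is a licit onset).
V4 /u/ – V5 /a/: /rh/; trying suffixes from longest down, /h/ is the first permitted one, so coda /r/ | onset /h/.

watk.pja.tujt.bwur.hahf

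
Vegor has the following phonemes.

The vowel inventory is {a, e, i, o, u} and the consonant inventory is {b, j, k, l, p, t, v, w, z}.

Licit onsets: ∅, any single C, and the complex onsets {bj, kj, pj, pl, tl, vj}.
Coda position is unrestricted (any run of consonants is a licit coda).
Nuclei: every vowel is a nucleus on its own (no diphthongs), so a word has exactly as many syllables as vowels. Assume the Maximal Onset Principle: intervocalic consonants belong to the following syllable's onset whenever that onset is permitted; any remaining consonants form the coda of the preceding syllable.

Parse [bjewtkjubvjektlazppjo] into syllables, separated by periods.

The vowels are e, u, e, a, o — 5 nuclei, so 5 syllables.
Between /e/ (V1) and /u/ (V2): /wtkj/ splits as /wt/ + /kj/ (/kj/ is the longest suffix that is a licit onset).
Between /u/ (V2) and /e/ (V3): /bvj/; trying suffixes from longest down, /vj/ is the first permitted one, so coda /b/ | onset /vj/.
Between /e/ (V3) and /a/ (V4): cluster /ktl/ — the longest permitted-onset suffix is /tl/; onset = /tl/, preceding coda = /k/.
Between /a/ (V4) and /o/ (V5): cluster /zppj/ — the longest permitted-onset suffix is /pj/; onset = /pj/, preceding coda = /zp/.

bjewt.kjub.vjek.tlazp.pjo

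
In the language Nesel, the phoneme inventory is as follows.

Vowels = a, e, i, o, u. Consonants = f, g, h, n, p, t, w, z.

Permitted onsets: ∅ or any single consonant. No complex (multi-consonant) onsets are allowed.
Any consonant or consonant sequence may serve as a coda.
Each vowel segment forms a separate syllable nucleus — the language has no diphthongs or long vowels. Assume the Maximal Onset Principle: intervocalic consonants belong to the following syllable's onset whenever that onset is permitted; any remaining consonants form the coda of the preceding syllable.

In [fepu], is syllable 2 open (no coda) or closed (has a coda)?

open

Nuclei (vowels): e, u → 2 syllables.
V1 /e/ – V2 /u/: /p/ is a single consonant, so it becomes the next onset.
Result: fe.pu.
Syllable 2 is /pu/; it ends in its nucleus with no coda, so it is open.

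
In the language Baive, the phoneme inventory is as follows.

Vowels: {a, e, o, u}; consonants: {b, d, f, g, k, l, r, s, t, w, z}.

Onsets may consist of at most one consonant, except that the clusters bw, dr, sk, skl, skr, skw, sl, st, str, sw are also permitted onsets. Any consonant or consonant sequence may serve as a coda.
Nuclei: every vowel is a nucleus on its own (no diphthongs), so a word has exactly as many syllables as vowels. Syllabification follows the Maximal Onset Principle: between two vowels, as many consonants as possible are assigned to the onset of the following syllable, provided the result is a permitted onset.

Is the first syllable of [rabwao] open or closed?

open

Nuclei (vowels): a, a, o → 3 syllables.
σ1/σ2 boundary: cluster /bw/ — /bw/ is itself a permitted onset, so the whole cluster goes right; preceding coda = ∅.
σ2/σ3 boundary: hiatus — the boundary sits between the two vowels.
Putting it together: ra.bwa.o.
Syllable 1 is /ra/; it ends in its nucleus with no coda, so it is open.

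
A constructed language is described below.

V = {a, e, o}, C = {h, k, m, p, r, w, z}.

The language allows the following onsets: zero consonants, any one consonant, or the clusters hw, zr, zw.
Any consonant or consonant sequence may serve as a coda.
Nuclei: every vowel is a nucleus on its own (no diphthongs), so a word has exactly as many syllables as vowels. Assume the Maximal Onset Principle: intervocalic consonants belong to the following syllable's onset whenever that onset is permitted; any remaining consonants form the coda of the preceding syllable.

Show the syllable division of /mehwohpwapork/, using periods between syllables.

Nuclei (vowels): e, o, a, o → 4 syllables.
V1 /e/ – V2 /o/: /hw/ — entire cluster is a permitted onset → onset /hw/, coda ∅.
V2 /o/ – V3 /a/: /hpw/ splits as /hp/ + /w/ (/w/ is the longest suffix that is a licit onset).
V3 /a/ – V4 /o/: /p/ is a single consonant, so it becomes the next onset.

me.hwohp.wa.pork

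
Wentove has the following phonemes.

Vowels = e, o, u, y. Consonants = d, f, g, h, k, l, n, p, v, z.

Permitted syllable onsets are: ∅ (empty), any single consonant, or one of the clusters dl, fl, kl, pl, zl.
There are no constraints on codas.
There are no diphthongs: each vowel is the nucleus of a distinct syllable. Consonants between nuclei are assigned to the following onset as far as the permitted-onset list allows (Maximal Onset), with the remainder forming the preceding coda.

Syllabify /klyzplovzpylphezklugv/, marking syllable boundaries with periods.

Nuclei (vowels): y, o, y, e, u → 5 syllables.
/y…o/ gap (V1→V2): /zpl/ — longest licit onset from the right is /pl/, leaving /z/ as coda.
/o…y/ gap (V2→V3): /vzp/; trying suffixes from longest down, /p/ is the first permitted one, so coda /vz/ | onset /p/.
/y…e/ gap (V3→V4): /lph/; trying suffixes from longest down, /h/ is the first permitted one, so coda /lp/ | onset /h/.
/e…u/ gap (V4→V5): cluster /zkl/ — the longest permitted-onset suffix is /kl/; onset = /kl/, preceding coda = /z/.

klyz.plovz.pylp.hez.klugv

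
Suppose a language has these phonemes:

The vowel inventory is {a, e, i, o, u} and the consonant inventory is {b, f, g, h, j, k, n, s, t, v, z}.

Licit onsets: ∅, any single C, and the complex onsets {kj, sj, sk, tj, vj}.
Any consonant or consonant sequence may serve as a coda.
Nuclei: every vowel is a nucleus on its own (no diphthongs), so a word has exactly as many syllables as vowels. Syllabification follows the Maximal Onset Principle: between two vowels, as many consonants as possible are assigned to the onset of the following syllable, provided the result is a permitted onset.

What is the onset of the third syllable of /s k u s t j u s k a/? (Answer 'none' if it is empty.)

Nuclei (vowels): u, u, a → 3 syllables.
V1 /u/ – V2 /u/: /stj/ splits as /s/ + /tj/ (/tj/ is the longest suffix that is a licit onset).
V2 /u/ – V3 /a/: /sk/ is a licit onset in full, so it all attaches to the next syllable.
Syllabification: skus.tju.ska.
Syllable 3 is /ska/: onset /sk/, nucleus /a/, coda ∅.

sk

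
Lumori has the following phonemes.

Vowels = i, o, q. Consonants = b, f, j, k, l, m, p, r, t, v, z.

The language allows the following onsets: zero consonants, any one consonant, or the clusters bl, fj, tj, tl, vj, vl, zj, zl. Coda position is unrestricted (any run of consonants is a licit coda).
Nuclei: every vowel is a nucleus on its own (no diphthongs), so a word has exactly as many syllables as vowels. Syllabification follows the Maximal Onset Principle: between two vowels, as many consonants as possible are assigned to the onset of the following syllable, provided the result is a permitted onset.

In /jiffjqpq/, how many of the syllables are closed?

Vowels present: i, q, q; each is a nucleus, giving 3 syllables.
Between /i/ (V1) and /q/ (V2): /ffj/ splits as /f/ + /fj/ (/fj/ is the longest suffix that is a licit onset).
Between /q/ (V2) and /q/ (V3): /p/ → onset of the next syllable (single consonants are always licit onsets).
Syllabification: jif.fjq.pq.
Classifying each syllable: /jif/ (closed), /fjq/ (open), /pq/ (open).
Closed syllables: 1.

1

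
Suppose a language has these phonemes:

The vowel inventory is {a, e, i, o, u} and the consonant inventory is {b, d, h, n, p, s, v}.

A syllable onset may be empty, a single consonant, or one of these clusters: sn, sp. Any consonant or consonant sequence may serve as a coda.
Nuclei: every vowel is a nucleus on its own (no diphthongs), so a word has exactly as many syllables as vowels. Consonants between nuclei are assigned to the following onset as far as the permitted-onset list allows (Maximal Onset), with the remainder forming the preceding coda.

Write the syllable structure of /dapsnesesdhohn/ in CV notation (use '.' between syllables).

Nuclei (vowels): a, e, e, o → 4 syllables.
Between /a/ (V1) and /e/ (V2): /psn/ — longest licit onset from the right is /sn/, leaving /p/ as coda.
Between /e/ (V2) and /e/ (V3): just /s/ — single C goes to the following onset.
Between /e/ (V3) and /o/ (V4): /sdh/ splits as /sd/ + /h/ (/h/ is the longest suffix that is a licit onset).
Result: dap.sne.sesd.hohn.
Mapping each syllable to C/V: /dap/ → CVC, /sne/ → CCV, /sesd/ → CVCC, /hohn/ → CVCC.

CVC.CCV.CVCC.CVCC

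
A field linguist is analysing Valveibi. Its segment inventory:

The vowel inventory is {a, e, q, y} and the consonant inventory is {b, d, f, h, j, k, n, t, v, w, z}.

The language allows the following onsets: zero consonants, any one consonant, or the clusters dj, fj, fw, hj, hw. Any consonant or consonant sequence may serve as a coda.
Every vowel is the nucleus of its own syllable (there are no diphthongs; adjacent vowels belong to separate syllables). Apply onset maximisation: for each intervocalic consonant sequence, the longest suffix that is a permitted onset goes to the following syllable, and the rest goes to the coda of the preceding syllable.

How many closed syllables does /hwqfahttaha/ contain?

1

The vowels are q, a, a, a — 4 nuclei, so 4 syllables.
/q…a/ gap (V1→V2): /f/ is a single consonant, so it becomes the next onset.
/a…a/ gap (V2→V3): cluster /htt/ — the longest permitted-onset suffix is /t/; onset = /t/, preceding coda = /ht/.
/a…a/ gap (V3→V4): just /h/ — single C goes to the following onset.
Syllabification: hwq.faht.ta.ha.
Classifying each syllable: /hwq/ (open), /faht/ (closed), /ta/ (open), /ha/ (open).
Closed syllables: 1.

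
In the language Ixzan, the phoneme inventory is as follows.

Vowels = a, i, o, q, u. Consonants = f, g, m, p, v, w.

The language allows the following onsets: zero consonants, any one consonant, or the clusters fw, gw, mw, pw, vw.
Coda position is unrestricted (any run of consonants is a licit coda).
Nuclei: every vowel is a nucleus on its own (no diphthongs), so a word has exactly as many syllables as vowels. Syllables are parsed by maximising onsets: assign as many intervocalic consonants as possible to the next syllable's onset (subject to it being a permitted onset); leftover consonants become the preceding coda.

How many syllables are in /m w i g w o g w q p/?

3

The vowels are i, o, q — 3 nuclei, so 3 syllables.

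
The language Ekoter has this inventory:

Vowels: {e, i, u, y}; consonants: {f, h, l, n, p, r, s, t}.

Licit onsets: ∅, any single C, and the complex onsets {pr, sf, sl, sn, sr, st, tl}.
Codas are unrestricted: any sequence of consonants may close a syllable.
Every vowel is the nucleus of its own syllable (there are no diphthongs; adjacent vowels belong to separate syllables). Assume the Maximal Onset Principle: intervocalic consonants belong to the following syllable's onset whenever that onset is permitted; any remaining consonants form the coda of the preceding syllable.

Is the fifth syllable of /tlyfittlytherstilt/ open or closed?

closed

Nuclei (vowels): y, i, y, e, i → 5 syllables.
σ1/σ2 boundary: /f/ is a single consonant, so it becomes the next onset.
σ2/σ3 boundary: /ttl/; trying suffixes from longest down, /tl/ is the first permitted one, so coda /t/ | onset /tl/.
σ3/σ4 boundary: /th/; trying suffixes from longest down, /h/ is the first permitted one, so coda /t/ | onset /h/.
σ4/σ5 boundary: cluster /rst/ — the longest permitted-onset suffix is /st/; onset = /st/, preceding coda = /r/.
Putting it together: tly.fit.tlyt.her.stilt.
Syllable 5 is /stilt/ with coda /lt/, so it is closed.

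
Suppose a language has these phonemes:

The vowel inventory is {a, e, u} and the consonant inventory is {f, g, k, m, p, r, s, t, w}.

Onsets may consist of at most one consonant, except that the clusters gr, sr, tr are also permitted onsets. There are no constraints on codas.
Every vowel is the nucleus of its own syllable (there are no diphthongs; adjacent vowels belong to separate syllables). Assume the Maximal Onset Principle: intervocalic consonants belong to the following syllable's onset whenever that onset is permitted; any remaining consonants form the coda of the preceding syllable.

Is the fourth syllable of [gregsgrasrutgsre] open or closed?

open

Vowels present: e, a, u, e; each is a nucleus, giving 4 syllables.
Between /e/ (V1) and /a/ (V2): cluster /gsgr/ — the longest permitted-onset suffix is /gr/; onset = /gr/, preceding coda = /gs/.
Between /a/ (V2) and /u/ (V3): /sr/ — entire cluster is a permitted onset → onset /sr/, coda ∅.
Between /u/ (V3) and /e/ (V4): /tgsr/; trying suffixes from longest down, /sr/ is the first permitted one, so coda /tg/ | onset /sr/.
So the parse is gregs.gra.srutg.sre.
Syllable 4 is /sre/; it ends in its nucleus with no coda, so it is open.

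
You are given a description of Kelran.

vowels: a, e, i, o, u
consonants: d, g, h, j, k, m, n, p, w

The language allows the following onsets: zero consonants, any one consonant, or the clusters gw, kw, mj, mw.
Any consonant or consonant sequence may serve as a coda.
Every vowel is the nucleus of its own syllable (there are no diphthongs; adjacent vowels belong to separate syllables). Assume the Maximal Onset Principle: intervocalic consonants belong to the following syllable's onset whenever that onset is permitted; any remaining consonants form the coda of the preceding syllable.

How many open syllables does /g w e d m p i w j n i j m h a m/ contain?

0

Nuclei (vowels): e, i, i, a → 4 syllables.
V1 /e/ – V2 /i/: /dmp/ splits as /dm/ + /p/ (/p/ is the longest suffix that is a licit onset).
V2 /i/ – V3 /i/: /wjn/ splits as /wj/ + /n/ (/n/ is the longest suffix that is a licit onset).
V3 /i/ – V4 /a/: /jmh/ splits as /jm/ + /h/ (/h/ is the longest suffix that is a licit onset).
Putting it together: gwedm.piwj.nijm.ham.
Classifying each syllable: /gwedm/ (closed), /piwj/ (closed), /nijm/ (closed), /ham/ (closed).
Open syllables: 0.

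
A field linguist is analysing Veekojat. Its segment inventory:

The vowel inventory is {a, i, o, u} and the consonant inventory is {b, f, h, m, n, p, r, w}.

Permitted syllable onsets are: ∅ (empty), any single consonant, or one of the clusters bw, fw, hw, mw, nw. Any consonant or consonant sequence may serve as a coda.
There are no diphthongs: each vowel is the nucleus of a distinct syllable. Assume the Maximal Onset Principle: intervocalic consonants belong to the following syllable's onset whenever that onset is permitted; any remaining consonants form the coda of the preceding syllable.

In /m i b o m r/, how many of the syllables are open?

1

Nuclei (vowels): i, o → 2 syllables.
/i…o/ gap (V1→V2): /b/ is a single consonant, so it becomes the next onset.
So the parse is mi.bomr.
Classifying each syllable: /mi/ (open), /bomr/ (closed).
Open syllables: 1.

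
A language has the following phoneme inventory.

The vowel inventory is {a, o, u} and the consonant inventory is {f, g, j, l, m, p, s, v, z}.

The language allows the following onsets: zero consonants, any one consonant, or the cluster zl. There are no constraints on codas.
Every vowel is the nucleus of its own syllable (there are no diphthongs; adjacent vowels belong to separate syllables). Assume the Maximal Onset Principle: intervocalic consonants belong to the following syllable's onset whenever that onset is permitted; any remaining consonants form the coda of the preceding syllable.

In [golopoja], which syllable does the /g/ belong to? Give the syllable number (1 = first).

1

Nuclei (vowels): o, o, o, a → 4 syllables.
/o…o/ gap (V1→V2): /l/ is a single consonant, so it becomes the next onset.
/o…o/ gap (V2→V3): /p/ is a single consonant, so it becomes the next onset.
/o…a/ gap (V3→V4): /j/ → onset of the next syllable (single consonants are always licit onsets).
So the parse is go.lo.po.ja.
The /g/ is in the onset of syllable 1 (/go/).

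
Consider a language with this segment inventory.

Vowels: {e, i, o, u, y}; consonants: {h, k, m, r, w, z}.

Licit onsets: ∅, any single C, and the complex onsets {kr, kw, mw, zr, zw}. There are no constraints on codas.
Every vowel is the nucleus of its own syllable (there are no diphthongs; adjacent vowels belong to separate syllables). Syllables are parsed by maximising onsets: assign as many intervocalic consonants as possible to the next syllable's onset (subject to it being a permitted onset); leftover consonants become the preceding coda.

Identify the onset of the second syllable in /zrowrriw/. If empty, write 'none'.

The vowels are o, i — 2 nuclei, so 2 syllables.
/o…i/ gap (V1→V2): /wrr/; trying suffixes from longest down, /r/ is the first permitted one, so coda /wr/ | onset /r/.
So the parse is zrowr.riw.
Syllable 2 is /riw/: onset /r/, nucleus /i/, coda /w/.

r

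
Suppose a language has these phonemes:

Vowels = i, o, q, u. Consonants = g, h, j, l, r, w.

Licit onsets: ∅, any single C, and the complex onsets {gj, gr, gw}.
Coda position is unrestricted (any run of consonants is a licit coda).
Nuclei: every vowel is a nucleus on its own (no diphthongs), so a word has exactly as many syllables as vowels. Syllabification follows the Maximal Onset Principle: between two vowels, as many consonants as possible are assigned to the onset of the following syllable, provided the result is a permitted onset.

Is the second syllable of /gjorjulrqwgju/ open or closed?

closed

The vowels are o, u, q, u — 4 nuclei, so 4 syllables.
V1 /o/ – V2 /u/: /rj/ — longest licit onset from the right is /j/, leaving /r/ as coda.
V2 /u/ – V3 /q/: /lr/ splits as /l/ + /r/ (/r/ is the longest suffix that is a licit onset).
V3 /q/ – V4 /u/: /wgj/; trying suffixes from longest down, /gj/ is the first permitted one, so coda /w/ | onset /gj/.
Putting it together: gjor.jul.rqw.gju.
Syllable 2 is /jul/ with coda /l/, so it is closed.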